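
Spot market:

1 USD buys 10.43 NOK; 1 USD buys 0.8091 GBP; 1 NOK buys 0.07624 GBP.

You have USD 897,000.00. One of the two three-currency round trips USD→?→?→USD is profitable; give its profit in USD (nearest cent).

Profit: USD 15,698.73

Profitable loop is USD → GBP → NOK → USD:
USD 897,000.00 × 0.8091 = GBP 725,762.70
GBP 725,762.70 ÷ 0.07624 = NOK 9,519,447.80
NOK 9,519,447.80 ÷ 10.43 = USD 912,698.73
Profit = USD 912,698.73 − USD 897,000.00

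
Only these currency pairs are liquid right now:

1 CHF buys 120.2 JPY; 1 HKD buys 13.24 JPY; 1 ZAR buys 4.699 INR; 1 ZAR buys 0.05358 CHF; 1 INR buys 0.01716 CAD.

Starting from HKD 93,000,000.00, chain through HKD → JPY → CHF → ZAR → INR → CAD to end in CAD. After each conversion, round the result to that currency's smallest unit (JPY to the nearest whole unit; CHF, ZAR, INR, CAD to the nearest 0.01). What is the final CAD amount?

CAD 15,416,524.78

HKD 93,000,000.00 × 13.24 = JPY 1,231,320,000
JPY 1,231,320,000 ÷ 120.2 = CHF 10,243,926.79
CHF 10,243,926.79 ÷ 0.05358 = ZAR 191,189,376.45
ZAR 191,189,376.45 × 4.699 = INR 898,398,879.94
INR 898,398,879.94 × 0.01716 = CAD 15,416,524.78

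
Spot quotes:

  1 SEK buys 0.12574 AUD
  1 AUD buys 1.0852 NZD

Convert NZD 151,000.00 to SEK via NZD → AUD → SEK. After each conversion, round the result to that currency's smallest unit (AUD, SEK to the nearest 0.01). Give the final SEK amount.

NZD 151,000.00 ÷ 1.0852 = AUD 139,144.86
AUD 139,144.86 ÷ 0.12574 = SEK 1,106,607.76

SEK 1,106,607.76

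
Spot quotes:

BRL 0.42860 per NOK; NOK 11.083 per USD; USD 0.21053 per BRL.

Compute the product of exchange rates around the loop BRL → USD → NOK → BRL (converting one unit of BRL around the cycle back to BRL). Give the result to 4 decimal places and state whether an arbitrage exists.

1.0001 (no arbitrage)

Around BRL → USD → NOK → BRL: 1 × 0.21053 × 11.083 × 0.42860 = 1.000054
Product ≈ 1 (deviation 0.005%, within rounding noise).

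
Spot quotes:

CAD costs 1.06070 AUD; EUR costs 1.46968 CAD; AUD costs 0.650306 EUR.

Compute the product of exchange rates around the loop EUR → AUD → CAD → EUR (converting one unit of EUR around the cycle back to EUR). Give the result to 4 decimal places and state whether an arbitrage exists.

Around EUR → AUD → CAD → EUR: 1 ÷ 0.650306 ÷ 1.06070 ÷ 1.46968 = 0.986431
Product < 1; profitable direction is EUR → CAD → AUD → EUR.

0.9864 (arbitrage exists)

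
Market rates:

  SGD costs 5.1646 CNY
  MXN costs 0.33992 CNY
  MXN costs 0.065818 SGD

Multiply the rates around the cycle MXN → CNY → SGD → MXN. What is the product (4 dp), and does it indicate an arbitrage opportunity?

1.0000 (no arbitrage)

Around MXN → CNY → SGD → MXN: 1 × 0.33992 ÷ 5.1646 ÷ 0.065818 = 0.999989
Product ≈ 1 (deviation 0.001%, within rounding noise).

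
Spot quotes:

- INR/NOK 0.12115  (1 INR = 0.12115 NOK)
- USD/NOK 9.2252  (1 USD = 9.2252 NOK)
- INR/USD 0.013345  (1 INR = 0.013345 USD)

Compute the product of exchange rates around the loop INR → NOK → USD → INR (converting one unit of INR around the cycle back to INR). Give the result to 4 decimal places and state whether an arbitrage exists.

0.9841 (arbitrage exists)

Around INR → NOK → USD → INR: 1 × 0.12115 ÷ 9.2252 ÷ 0.013345 = 0.984077
Product < 1; profitable direction is INR → USD → NOK → INR.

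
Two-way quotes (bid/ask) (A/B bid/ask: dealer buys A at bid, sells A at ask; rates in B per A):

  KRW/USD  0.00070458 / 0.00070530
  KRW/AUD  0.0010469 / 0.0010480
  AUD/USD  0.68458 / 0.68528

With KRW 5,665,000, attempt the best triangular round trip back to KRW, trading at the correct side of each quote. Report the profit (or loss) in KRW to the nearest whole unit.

Best loop KRW → AUD → USD → KRW:
KRW 5,665,000 × 0.0010469 (sell KRW at bid) = AUD 5,930.69
AUD 5,930.69 × 0.68458 (sell AUD at bid) = USD 4,060.03
USD 4,060.03 ÷ 0.00070530 (buy KRW at ask) = KRW 5,756,459

Net profit: KRW 91,459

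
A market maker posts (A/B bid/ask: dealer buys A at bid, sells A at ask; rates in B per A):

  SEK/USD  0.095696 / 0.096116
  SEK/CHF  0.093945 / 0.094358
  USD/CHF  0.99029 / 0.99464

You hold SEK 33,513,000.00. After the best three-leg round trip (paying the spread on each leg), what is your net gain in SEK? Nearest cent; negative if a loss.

Net profit: SEK 145,190.03

Best loop SEK → USD → CHF → SEK:
SEK 33,513,000.00 × 0.095696 (sell SEK at bid) = USD 3,207,060.05
USD 3,207,060.05 × 0.99029 (sell USD at bid) = CHF 3,175,919.49
CHF 3,175,919.49 ÷ 0.094358 (buy SEK at ask) = SEK 33,658,190.03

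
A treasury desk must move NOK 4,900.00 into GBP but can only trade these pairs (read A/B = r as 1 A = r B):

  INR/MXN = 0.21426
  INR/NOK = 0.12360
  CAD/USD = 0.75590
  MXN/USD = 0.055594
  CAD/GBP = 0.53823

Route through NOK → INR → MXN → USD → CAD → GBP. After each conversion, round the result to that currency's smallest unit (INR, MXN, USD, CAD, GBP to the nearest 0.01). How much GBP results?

NOK 4,900.00 ÷ 0.12360 = INR 39,644.01
INR 39,644.01 × 0.21426 = MXN 8,494.13
MXN 8,494.13 × 0.055594 = USD 472.22
USD 472.22 ÷ 0.75590 = CAD 624.71
CAD 624.71 × 0.53823 = GBP 336.24

GBP 336.24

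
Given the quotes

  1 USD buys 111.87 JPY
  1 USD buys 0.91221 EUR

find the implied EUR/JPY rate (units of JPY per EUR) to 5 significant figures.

EUR/JPY = 122.64

1 EUR ÷ 0.91221 = 1.09624 USD
1.09624 USD × 111.87 = 122.636 JPY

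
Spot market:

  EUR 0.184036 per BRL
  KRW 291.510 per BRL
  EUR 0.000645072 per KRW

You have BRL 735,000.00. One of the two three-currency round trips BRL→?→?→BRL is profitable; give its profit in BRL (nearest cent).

Profit: BRL 16,010.83

Profitable loop is BRL → KRW → EUR → BRL:
BRL 735,000.00 × 291.510 = KRW 214,259,850
KRW 214,259,850 × 0.000645072 = EUR 138,213.03
EUR 138,213.03 ÷ 0.184036 = BRL 751,010.83
Profit = BRL 751,010.83 − BRL 735,000.00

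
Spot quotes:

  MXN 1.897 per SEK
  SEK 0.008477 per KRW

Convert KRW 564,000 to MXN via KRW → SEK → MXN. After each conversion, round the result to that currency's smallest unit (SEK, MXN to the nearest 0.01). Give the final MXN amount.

KRW 564,000 × 0.008477 = SEK 4,781.03
SEK 4,781.03 × 1.897 = MXN 9,069.61

MXN 9,069.61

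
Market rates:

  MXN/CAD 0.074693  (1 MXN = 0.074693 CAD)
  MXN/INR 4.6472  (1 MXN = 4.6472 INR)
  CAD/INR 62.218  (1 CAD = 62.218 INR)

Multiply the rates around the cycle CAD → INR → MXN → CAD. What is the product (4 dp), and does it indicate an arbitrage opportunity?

1.0000 (no arbitrage)

Around CAD → INR → MXN → CAD: 1 × 62.218 ÷ 4.6472 × 0.074693 = 1.000011
Product ≈ 1 (deviation 0.001%, within rounding noise).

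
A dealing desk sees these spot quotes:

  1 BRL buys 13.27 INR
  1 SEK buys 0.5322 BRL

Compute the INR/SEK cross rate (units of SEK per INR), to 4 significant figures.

1 INR ÷ 13.27 = 0.075358 BRL
0.075358 BRL ÷ 0.5322 = 0.141597 SEK

INR/SEK = 0.1416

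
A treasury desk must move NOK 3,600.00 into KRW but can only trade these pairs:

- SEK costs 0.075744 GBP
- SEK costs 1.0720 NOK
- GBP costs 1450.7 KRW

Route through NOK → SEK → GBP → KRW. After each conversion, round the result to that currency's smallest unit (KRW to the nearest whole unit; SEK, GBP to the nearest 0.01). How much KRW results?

KRW 369,000

NOK 3,600.00 ÷ 1.0720 = SEK 3,358.21
SEK 3,358.21 × 0.075744 = GBP 254.36
GBP 254.36 × 1450.7 = KRW 369,000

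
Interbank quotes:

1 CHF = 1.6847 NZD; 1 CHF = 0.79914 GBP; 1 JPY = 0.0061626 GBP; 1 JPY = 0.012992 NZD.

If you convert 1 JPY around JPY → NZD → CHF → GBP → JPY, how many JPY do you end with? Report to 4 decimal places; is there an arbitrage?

1.0000 (no arbitrage)

Around JPY → NZD → CHF → GBP → JPY: 1 × 0.012992 ÷ 1.6847 × 0.79914 ÷ 0.0061626 = 1.000028
Product ≈ 1 (deviation 0.003%, within rounding noise).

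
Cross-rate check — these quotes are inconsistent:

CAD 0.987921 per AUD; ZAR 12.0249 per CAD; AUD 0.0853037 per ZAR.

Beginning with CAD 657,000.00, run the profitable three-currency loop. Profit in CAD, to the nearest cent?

Profitable loop is CAD → ZAR → AUD → CAD:
CAD 657,000.00 × 12.0249 = ZAR 7,900,359.30
ZAR 7,900,359.30 × 0.0853037 = AUD 673,929.88
AUD 673,929.88 × 0.987921 = CAD 665,789.48
Profit = CAD 665,789.48 − CAD 657,000.00

Profit: CAD 8,789.48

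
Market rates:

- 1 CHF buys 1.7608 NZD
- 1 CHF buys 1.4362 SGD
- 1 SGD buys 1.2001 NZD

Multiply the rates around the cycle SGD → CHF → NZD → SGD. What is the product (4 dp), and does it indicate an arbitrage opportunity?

Around SGD → CHF → NZD → SGD: 1 ÷ 1.4362 × 1.7608 ÷ 1.2001 = 1.021592
Product > 1; profitable direction is SGD → CHF → NZD → SGD.

1.0216 (arbitrage exists)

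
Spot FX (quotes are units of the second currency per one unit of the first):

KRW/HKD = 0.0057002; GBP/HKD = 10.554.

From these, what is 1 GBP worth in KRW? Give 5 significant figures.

1 GBP × 10.554 = 10.554 HKD
10.554 HKD ÷ 0.0057002 = 1851.51 KRW

GBP/KRW = 1851.5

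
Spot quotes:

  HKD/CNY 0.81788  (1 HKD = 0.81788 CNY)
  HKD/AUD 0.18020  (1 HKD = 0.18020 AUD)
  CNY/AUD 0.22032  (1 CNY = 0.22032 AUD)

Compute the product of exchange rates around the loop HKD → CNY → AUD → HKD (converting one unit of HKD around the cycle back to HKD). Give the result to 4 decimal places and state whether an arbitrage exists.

Around HKD → CNY → AUD → HKD: 1 × 0.81788 × 0.22032 ÷ 0.18020 = 0.999974
Product ≈ 1 (deviation 0.003%, within rounding noise).

1.0000 (no arbitrage)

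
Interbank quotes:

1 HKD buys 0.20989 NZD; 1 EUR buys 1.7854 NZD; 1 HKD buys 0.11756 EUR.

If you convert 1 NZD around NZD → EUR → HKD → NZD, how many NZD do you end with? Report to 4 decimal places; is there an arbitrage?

1.0000 (no arbitrage)

Around NZD → EUR → HKD → NZD: 1 ÷ 1.7854 ÷ 0.11756 × 0.20989 = 0.999992
Product ≈ 1 (deviation 0.001%, within rounding noise).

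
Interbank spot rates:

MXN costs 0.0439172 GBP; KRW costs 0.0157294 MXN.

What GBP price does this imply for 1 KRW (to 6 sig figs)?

1 KRW × 0.0157294 = 0.0157294 MXN
0.0157294 MXN × 0.0439172 = 0.000690791 GBP

KRW/GBP = 0.000690791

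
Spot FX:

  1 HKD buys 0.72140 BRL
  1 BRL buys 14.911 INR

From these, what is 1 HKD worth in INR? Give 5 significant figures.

HKD/INR = 10.757

1 HKD × 0.72140 = 0.7214 BRL
0.7214 BRL × 14.911 = 10.7568 INR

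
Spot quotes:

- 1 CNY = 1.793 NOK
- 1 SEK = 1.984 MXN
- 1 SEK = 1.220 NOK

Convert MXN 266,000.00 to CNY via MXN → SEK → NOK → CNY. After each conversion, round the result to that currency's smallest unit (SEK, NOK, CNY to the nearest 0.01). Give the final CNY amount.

CNY 91,226.19

MXN 266,000.00 ÷ 1.984 = SEK 134,072.58
SEK 134,072.58 × 1.220 = NOK 163,568.55
NOK 163,568.55 ÷ 1.793 = CNY 91,226.19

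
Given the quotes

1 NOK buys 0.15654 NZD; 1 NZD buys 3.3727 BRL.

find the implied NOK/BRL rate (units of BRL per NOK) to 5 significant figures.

NOK/BRL = 0.52796

1 NOK × 0.15654 = 0.15654 NZD
0.15654 NZD × 3.3727 = 0.527962 BRL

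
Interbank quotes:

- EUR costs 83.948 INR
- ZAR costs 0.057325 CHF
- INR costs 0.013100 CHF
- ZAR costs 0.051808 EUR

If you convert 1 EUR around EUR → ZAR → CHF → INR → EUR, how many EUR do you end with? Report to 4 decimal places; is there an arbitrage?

Around EUR → ZAR → CHF → INR → EUR: 1 ÷ 0.051808 × 0.057325 ÷ 0.013100 ÷ 83.948 = 1.006157
Product > 1; profitable direction is EUR → ZAR → CHF → INR → EUR.

1.0062 (arbitrage exists)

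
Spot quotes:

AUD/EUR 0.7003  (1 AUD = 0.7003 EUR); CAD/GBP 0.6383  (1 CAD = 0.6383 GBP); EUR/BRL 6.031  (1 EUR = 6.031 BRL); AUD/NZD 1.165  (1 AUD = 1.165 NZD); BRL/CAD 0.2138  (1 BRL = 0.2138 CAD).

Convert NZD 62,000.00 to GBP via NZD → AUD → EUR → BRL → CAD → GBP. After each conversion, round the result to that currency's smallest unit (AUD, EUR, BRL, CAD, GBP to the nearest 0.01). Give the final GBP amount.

GBP 30,674.09

NZD 62,000.00 ÷ 1.165 = AUD 53,218.88
AUD 53,218.88 × 0.7003 = EUR 37,269.18
EUR 37,269.18 × 6.031 = BRL 224,770.42
BRL 224,770.42 × 0.2138 = CAD 48,055.92
CAD 48,055.92 × 0.6383 = GBP 30,674.09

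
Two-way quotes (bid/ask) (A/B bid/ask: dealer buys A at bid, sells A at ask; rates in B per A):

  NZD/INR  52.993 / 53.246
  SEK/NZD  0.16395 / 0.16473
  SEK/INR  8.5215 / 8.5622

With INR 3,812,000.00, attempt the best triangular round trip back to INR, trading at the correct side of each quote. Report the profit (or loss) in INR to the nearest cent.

Net profit: INR 56,097.84

Best loop INR → SEK → NZD → INR:
INR 3,812,000.00 ÷ 8.5622 (buy SEK at ask) = SEK 445,212.68
SEK 445,212.68 × 0.16395 (sell SEK at bid) = NZD 72,992.62
NZD 72,992.62 × 52.993 (sell NZD at bid) = INR 3,868,097.84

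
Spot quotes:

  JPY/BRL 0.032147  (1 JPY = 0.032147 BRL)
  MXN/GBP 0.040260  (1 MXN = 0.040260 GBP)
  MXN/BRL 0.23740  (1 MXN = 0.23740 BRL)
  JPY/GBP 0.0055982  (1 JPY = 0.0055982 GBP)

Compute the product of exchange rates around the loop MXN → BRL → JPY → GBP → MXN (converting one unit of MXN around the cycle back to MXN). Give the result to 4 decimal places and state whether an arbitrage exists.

1.0269 (arbitrage exists)

Around MXN → BRL → JPY → GBP → MXN: 1 × 0.23740 ÷ 0.032147 × 0.0055982 ÷ 0.040260 = 1.026869
Product > 1; profitable direction is MXN → BRL → JPY → GBP → MXN.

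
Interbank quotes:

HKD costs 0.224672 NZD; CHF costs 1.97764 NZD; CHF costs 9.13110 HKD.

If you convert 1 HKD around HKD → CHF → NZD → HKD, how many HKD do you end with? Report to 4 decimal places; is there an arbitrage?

Around HKD → CHF → NZD → HKD: 1 ÷ 9.13110 × 1.97764 ÷ 0.224672 = 0.963996
Product < 1; profitable direction is HKD → NZD → CHF → HKD.

0.9640 (arbitrage exists)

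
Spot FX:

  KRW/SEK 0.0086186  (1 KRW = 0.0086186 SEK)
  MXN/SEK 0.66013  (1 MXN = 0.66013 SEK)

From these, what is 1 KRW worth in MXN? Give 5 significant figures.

KRW/MXN = 0.013056

1 KRW × 0.0086186 = 0.0086186 SEK
0.0086186 SEK ÷ 0.66013 = 0.0130559 MXN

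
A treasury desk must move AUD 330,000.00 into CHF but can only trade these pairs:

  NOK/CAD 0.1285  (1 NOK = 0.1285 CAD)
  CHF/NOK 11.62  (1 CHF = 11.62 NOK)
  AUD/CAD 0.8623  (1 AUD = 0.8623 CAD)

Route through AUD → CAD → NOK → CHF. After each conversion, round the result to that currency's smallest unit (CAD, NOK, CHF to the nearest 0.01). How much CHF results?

CHF 190,573.75

AUD 330,000.00 × 0.8623 = CAD 284,559.00
CAD 284,559.00 ÷ 0.1285 = NOK 2,214,466.93
NOK 2,214,466.93 ÷ 11.62 = CHF 190,573.75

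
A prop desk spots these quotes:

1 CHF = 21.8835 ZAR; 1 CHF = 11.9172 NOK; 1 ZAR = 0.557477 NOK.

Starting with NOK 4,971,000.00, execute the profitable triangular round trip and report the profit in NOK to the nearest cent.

Profitable loop is NOK → CHF → ZAR → NOK:
NOK 4,971,000.00 ÷ 11.9172 = CHF 417,128.18
CHF 417,128.18 × 21.8835 = ZAR 9,128,224.62
ZAR 9,128,224.62 × 0.557477 = NOK 5,088,775.28
Profit = NOK 5,088,775.28 − NOK 4,971,000.00

Profit: NOK 117,775.28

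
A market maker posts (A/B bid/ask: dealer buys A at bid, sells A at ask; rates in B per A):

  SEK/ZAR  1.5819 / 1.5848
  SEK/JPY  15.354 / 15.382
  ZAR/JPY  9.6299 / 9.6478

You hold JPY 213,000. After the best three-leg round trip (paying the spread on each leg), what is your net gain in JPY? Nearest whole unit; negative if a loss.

Net profit: JPY 894

Best loop JPY → ZAR → SEK → JPY:
JPY 213,000 ÷ 9.6478 (buy ZAR at ask) = ZAR 22,077.57
ZAR 22,077.57 ÷ 1.5848 (buy SEK at ask) = SEK 13,930.83
SEK 13,930.83 × 15.354 (sell SEK at bid) = JPY 213,894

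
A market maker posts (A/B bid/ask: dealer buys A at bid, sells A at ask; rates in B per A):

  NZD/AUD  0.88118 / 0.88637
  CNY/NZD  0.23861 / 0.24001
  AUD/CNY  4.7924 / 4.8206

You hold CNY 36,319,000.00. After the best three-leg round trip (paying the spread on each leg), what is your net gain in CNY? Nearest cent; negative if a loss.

Net profit: CNY 277,555.74

Best loop CNY → NZD → AUD → CNY:
CNY 36,319,000.00 × 0.23861 (sell CNY at bid) = NZD 8,666,076.59
NZD 8,666,076.59 × 0.88118 (sell NZD at bid) = AUD 7,636,373.37
AUD 7,636,373.37 × 4.7924 (sell AUD at bid) = CNY 36,596,555.74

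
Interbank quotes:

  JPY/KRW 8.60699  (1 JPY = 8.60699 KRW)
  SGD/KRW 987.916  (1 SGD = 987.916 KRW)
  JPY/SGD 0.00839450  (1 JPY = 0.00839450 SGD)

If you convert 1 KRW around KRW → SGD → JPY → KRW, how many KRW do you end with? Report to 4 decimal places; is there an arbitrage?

Around KRW → SGD → JPY → KRW: 1 ÷ 987.916 ÷ 0.00839450 × 8.60699 = 1.037854
Product > 1; profitable direction is KRW → SGD → JPY → KRW.

1.0379 (arbitrage exists)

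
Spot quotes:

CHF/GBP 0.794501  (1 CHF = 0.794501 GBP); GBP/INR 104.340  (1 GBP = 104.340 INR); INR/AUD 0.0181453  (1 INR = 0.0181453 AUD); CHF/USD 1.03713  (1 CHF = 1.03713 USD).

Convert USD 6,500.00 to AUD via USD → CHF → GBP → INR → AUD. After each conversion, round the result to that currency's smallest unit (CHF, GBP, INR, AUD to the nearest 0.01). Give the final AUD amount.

AUD 9,427.36

USD 6,500.00 ÷ 1.03713 = CHF 6,267.30
CHF 6,267.30 × 0.794501 = GBP 4,979.38
GBP 4,979.38 × 104.340 = INR 519,548.51
INR 519,548.51 × 0.0181453 = AUD 9,427.36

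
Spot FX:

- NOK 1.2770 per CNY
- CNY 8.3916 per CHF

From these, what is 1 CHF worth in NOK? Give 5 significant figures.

1 CHF × 8.3916 = 8.3916 CNY
8.3916 CNY × 1.2770 = 10.7161 NOK

CHF/NOK = 10.716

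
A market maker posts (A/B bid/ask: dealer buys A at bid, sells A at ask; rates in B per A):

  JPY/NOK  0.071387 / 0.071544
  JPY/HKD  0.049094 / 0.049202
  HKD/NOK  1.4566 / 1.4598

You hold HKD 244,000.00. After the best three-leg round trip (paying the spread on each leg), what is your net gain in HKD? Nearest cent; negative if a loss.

Best loop HKD → NOK → JPY → HKD:
HKD 244,000.00 × 1.4566 (sell HKD at bid) = NOK 355,410.40
NOK 355,410.40 ÷ 0.071544 (buy JPY at ask) = JPY 4,967,718
JPY 4,967,718 × 0.049094 (sell JPY at bid) = HKD 243,885.14

Net result: HKD -114.86 (no profitable arbitrage after spreads)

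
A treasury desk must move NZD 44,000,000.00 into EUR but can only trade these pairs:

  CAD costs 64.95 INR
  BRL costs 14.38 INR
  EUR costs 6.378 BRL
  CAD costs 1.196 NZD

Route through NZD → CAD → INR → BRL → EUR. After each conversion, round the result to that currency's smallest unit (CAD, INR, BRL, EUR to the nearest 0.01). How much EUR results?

NZD 44,000,000.00 ÷ 1.196 = CAD 36,789,297.66
CAD 36,789,297.66 × 64.95 = INR 2,389,464,883.02
INR 2,389,464,883.02 ÷ 14.38 = BRL 166,165,847.22
BRL 166,165,847.22 ÷ 6.378 = EUR 26,052,970.71

EUR 26,052,970.71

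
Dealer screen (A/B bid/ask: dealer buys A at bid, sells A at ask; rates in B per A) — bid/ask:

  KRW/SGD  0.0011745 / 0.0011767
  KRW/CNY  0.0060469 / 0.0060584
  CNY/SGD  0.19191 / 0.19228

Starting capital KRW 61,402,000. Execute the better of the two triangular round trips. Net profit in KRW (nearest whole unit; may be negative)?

Best loop KRW → SGD → CNY → KRW:
KRW 61,402,000 × 0.0011745 (sell KRW at bid) = SGD 72,116.65
SGD 72,116.65 ÷ 0.19228 (buy CNY at ask) = CNY 375,060.58
CNY 375,060.58 ÷ 0.0060584 (buy KRW at ask) = KRW 61,907,531

Net profit: KRW 505,531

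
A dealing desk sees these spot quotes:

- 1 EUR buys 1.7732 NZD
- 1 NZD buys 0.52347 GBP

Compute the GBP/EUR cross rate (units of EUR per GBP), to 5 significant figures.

1 GBP ÷ 0.52347 = 1.91033 NZD
1.91033 NZD ÷ 1.7732 = 1.07733 EUR

GBP/EUR = 1.0773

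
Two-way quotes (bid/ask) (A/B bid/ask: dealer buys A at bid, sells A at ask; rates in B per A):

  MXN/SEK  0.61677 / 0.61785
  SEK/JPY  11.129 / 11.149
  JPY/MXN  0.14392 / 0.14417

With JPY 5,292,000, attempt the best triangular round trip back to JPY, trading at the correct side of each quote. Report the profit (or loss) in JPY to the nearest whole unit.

Best loop JPY → SEK → MXN → JPY:
JPY 5,292,000 ÷ 11.149 (buy SEK at ask) = SEK 474,661.40
SEK 474,661.40 ÷ 0.61785 (buy MXN at ask) = MXN 768,246.99
MXN 768,246.99 ÷ 0.14417 (buy JPY at ask) = JPY 5,328,758

Net profit: JPY 36,758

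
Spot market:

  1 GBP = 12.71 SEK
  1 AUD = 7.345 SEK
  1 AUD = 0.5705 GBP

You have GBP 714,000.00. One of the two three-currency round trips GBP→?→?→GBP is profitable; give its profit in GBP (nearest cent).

Profitable loop is GBP → AUD → SEK → GBP:
GBP 714,000.00 ÷ 0.5705 = AUD 1,251,533.74
AUD 1,251,533.74 × 7.345 = SEK 9,192,515.34
SEK 9,192,515.34 ÷ 12.71 = GBP 723,250.62
Profit = GBP 723,250.62 − GBP 714,000.00

Profit: GBP 9,250.62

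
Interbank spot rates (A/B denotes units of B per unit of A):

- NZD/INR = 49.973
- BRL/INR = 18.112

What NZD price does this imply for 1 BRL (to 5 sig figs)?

1 BRL × 18.112 = 18.112 INR
18.112 INR ÷ 49.973 = 0.362436 NZD

BRL/NZD = 0.36244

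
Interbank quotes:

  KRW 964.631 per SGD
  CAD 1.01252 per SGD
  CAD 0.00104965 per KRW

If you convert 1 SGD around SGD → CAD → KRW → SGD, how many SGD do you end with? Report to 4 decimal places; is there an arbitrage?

1.0000 (no arbitrage)

Around SGD → CAD → KRW → SGD: 1 × 1.01252 ÷ 0.00104965 ÷ 964.631 = 0.999995
Product ≈ 1 (deviation 0.000%, within rounding noise).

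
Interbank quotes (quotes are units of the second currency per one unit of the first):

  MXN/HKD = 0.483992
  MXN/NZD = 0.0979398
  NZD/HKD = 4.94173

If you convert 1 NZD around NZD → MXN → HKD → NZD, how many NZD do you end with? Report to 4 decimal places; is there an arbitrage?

Around NZD → MXN → HKD → NZD: 1 ÷ 0.0979398 × 0.483992 ÷ 4.94173 = 1.000000
Product ≈ 1 (deviation 0.000%, within rounding noise).

1.0000 (no arbitrage)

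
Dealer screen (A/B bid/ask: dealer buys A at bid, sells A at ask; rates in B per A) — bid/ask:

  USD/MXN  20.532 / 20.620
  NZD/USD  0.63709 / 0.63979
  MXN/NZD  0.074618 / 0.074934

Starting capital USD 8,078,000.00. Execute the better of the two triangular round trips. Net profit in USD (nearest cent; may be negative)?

Best loop USD → NZD → MXN → USD:
USD 8,078,000.00 ÷ 0.63979 (buy NZD at ask) = NZD 12,626,017.91
NZD 12,626,017.91 ÷ 0.074934 (buy MXN at ask) = MXN 168,495,181.25
MXN 168,495,181.25 ÷ 20.620 (buy USD at ask) = USD 8,171,444.29

Net profit: USD 93,444.29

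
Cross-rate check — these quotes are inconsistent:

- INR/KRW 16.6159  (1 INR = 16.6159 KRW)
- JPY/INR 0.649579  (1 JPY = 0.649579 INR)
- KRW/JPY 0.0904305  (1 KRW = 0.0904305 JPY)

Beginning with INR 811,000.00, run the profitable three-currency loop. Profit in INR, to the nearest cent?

Profitable loop is INR → JPY → KRW → INR:
INR 811,000.00 ÷ 0.649579 = JPY 1,248,501
JPY 1,248,501 ÷ 0.0904305 = KRW 13,806,193
KRW 13,806,193 ÷ 16.6159 = INR 830,902.52
Profit = INR 830,902.52 − INR 811,000.00

Profit: INR 19,902.52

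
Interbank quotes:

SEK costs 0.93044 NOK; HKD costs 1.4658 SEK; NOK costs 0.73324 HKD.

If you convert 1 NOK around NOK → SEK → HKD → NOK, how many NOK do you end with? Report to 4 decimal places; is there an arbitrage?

1.0000 (no arbitrage)

Around NOK → SEK → HKD → NOK: 1 ÷ 0.93044 ÷ 1.4658 ÷ 0.73324 = 0.999979
Product ≈ 1 (deviation 0.002%, within rounding noise).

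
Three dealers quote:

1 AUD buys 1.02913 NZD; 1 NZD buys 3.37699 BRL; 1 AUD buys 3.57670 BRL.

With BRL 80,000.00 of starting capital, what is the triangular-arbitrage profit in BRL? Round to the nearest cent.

Profit: BRL 2,332.72

Profitable loop is BRL → NZD → AUD → BRL:
BRL 80,000.00 ÷ 3.37699 = NZD 23,689.74
NZD 23,689.74 ÷ 1.02913 = AUD 23,019.19
AUD 23,019.19 × 3.57670 = BRL 82,332.72
Profit = BRL 82,332.72 − BRL 80,000.00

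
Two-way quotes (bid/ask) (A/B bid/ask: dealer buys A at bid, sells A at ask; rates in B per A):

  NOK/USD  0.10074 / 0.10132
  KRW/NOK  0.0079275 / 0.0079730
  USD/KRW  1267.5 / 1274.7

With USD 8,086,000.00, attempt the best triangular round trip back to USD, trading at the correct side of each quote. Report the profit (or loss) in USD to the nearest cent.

Best loop USD → KRW → NOK → USD:
USD 8,086,000.00 × 1267.5 (sell USD at bid) = KRW 10,249,005,000
KRW 10,249,005,000 × 0.0079275 (sell KRW at bid) = NOK 81,248,987.14
NOK 81,248,987.14 × 0.10074 (sell NOK at bid) = USD 8,185,022.96

Net profit: USD 99,022.96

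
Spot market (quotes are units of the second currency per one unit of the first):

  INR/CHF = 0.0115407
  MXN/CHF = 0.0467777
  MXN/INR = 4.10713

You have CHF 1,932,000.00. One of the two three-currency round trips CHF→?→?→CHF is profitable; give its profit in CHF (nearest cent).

Profit: CHF 25,667.18

Profitable loop is CHF → MXN → INR → CHF:
CHF 1,932,000.00 ÷ 0.0467777 = MXN 41,301,731.38
MXN 41,301,731.38 × 4.10713 = INR 169,631,580.01
INR 169,631,580.01 × 0.0115407 = CHF 1,957,667.18
Profit = CHF 1,957,667.18 − CHF 1,932,000.00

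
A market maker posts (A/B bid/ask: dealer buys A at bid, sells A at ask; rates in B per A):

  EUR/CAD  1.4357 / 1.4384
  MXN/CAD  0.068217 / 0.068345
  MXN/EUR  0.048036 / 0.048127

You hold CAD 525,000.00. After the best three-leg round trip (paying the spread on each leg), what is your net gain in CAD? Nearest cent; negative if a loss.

Net profit: CAD 4,764.79

Best loop CAD → MXN → EUR → CAD:
CAD 525,000.00 ÷ 0.068345 (buy MXN at ask) = MXN 7,681,615.33
MXN 7,681,615.33 × 0.048036 (sell MXN at bid) = EUR 368,994.07
EUR 368,994.07 × 1.4357 (sell EUR at bid) = CAD 529,764.79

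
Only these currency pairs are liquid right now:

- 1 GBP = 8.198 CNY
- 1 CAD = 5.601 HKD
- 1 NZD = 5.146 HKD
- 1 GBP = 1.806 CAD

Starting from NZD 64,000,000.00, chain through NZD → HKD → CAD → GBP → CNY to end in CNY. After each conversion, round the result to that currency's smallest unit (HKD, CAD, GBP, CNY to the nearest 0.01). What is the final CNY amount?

CNY 266,915,842.21

NZD 64,000,000.00 × 5.146 = HKD 329,344,000.00
HKD 329,344,000.00 ÷ 5.601 = CAD 58,800,928.41
CAD 58,800,928.41 ÷ 1.806 = GBP 32,558,653.60
GBP 32,558,653.60 × 8.198 = CNY 266,915,842.21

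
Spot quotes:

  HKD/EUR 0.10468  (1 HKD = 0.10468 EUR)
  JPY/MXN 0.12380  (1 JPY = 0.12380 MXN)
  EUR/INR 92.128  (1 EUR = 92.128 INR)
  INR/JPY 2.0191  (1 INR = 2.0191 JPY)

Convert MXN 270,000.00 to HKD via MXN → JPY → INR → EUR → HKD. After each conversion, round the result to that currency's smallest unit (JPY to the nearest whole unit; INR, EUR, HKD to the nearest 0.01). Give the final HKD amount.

MXN 270,000.00 ÷ 0.12380 = JPY 2,180,937
JPY 2,180,937 ÷ 2.0191 = INR 1,080,153.04
INR 1,080,153.04 ÷ 92.128 = EUR 11,724.48
EUR 11,724.48 ÷ 0.10468 = HKD 112,003.06

HKD 112,003.06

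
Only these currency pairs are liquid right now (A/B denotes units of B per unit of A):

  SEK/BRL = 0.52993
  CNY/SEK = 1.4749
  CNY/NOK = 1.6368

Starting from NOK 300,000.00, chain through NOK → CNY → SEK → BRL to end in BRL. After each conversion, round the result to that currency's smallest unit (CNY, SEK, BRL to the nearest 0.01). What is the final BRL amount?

NOK 300,000.00 ÷ 1.6368 = CNY 183,284.46
CNY 183,284.46 × 1.4749 = SEK 270,326.25
SEK 270,326.25 × 0.52993 = BRL 143,253.99

BRL 143,253.99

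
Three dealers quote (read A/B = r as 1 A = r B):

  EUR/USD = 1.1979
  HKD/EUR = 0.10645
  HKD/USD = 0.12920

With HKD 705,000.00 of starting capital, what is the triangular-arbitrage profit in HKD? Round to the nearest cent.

Profit: HKD 9,307.81

Profitable loop is HKD → USD → EUR → HKD:
HKD 705,000.00 × 0.12920 = USD 91,086.00
USD 91,086.00 ÷ 1.1979 = EUR 76,038.07
EUR 76,038.07 ÷ 0.10645 = HKD 714,307.81
Profit = HKD 714,307.81 − HKD 705,000.00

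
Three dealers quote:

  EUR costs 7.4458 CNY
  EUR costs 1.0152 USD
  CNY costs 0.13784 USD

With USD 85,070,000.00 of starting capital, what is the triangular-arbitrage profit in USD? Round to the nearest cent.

Profitable loop is USD → EUR → CNY → USD:
USD 85,070,000.00 ÷ 1.0152 = EUR 83,796,296.30
EUR 83,796,296.30 × 7.4458 = CNY 623,930,462.96
CNY 623,930,462.96 × 0.13784 = USD 86,002,575.01
Profit = USD 86,002,575.01 − USD 85,070,000.00

Profit: USD 932,575.01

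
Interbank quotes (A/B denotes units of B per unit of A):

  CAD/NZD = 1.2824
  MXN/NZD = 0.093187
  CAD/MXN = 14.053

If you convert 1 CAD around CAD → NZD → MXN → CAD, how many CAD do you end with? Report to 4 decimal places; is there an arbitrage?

0.9793 (arbitrage exists)

Around CAD → NZD → MXN → CAD: 1 × 1.2824 ÷ 0.093187 ÷ 14.053 = 0.979263
Product < 1; profitable direction is CAD → MXN → NZD → CAD.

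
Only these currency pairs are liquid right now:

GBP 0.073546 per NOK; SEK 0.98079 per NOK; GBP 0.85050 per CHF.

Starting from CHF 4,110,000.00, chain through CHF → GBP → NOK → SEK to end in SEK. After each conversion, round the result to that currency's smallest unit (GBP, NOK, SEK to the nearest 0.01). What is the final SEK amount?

CHF 4,110,000.00 × 0.85050 = GBP 3,495,555.00
GBP 3,495,555.00 ÷ 0.073546 = NOK 47,528,825.50
NOK 47,528,825.50 × 0.98079 = SEK 46,615,796.76

SEK 46,615,796.76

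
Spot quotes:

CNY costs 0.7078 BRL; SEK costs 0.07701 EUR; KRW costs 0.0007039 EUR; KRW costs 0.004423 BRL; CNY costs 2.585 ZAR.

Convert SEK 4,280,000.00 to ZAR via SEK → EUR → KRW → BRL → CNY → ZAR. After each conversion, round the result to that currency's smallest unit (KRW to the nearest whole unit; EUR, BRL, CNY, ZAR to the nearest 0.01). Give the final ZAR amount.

SEK 4,280,000.00 × 0.07701 = EUR 329,602.80
EUR 329,602.80 ÷ 0.0007039 = KRW 468,252,309
KRW 468,252,309 × 0.004423 = BRL 2,071,079.96
BRL 2,071,079.96 ÷ 0.7078 = CNY 2,926,080.76
CNY 2,926,080.76 × 2.585 = ZAR 7,563,918.76

ZAR 7,563,918.76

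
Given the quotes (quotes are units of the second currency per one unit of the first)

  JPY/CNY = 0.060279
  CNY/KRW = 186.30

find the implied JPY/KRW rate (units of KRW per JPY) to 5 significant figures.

1 JPY × 0.060279 = 0.060279 CNY
0.060279 CNY × 186.30 = 11.23 KRW

JPY/KRW = 11.230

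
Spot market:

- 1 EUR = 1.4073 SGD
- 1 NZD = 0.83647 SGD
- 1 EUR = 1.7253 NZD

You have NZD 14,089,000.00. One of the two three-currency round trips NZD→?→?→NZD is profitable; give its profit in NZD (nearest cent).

Profit: NZD 359,024.63

Profitable loop is NZD → SGD → EUR → NZD:
NZD 14,089,000.00 × 0.83647 = SGD 11,785,025.83
SGD 11,785,025.83 ÷ 1.4073 = EUR 8,374,210.07
EUR 8,374,210.07 × 1.7253 = NZD 14,448,024.63
Profit = NZD 14,448,024.63 − NZD 14,089,000.00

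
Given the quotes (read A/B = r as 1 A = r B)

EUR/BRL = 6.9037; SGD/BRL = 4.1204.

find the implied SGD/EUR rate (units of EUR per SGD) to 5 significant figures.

SGD/EUR = 0.59684

1 SGD × 4.1204 = 4.1204 BRL
4.1204 BRL ÷ 6.9037 = 0.596839 EUR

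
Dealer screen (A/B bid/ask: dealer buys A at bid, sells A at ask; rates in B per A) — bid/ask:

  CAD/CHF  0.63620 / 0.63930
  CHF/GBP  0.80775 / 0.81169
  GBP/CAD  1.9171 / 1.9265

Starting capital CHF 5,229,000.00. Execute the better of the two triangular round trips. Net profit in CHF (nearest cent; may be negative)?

Net profit: CHF 1,638.77

Best loop CHF → CAD → GBP → CHF:
CHF 5,229,000.00 ÷ 0.63930 (buy CAD at ask) = CAD 8,179,258.56
CAD 8,179,258.56 ÷ 1.9265 (buy GBP at ask) = GBP 4,245,657.18
GBP 4,245,657.18 ÷ 0.81169 (buy CHF at ask) = CHF 5,230,638.77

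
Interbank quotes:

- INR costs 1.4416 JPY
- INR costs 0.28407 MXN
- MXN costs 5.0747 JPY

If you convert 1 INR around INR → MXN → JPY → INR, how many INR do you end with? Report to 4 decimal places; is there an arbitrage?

Around INR → MXN → JPY → INR: 1 × 0.28407 × 5.0747 ÷ 1.4416 = 0.999979
Product ≈ 1 (deviation 0.002%, within rounding noise).

1.0000 (no arbitrage)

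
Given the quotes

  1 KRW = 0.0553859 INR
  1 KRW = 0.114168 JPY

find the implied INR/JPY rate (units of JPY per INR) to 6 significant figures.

INR/JPY = 2.06132

1 INR ÷ 0.0553859 = 18.0551 KRW
18.0551 KRW × 0.114168 = 2.06132 JPY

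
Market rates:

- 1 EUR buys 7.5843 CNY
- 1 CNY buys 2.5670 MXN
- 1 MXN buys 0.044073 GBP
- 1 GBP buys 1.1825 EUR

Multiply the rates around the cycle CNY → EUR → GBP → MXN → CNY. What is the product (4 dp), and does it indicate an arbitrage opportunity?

Around CNY → EUR → GBP → MXN → CNY: 1 ÷ 7.5843 ÷ 1.1825 ÷ 0.044073 ÷ 2.5670 = 0.985564
Product < 1; profitable direction is CNY → MXN → GBP → EUR → CNY.

0.9856 (arbitrage exists)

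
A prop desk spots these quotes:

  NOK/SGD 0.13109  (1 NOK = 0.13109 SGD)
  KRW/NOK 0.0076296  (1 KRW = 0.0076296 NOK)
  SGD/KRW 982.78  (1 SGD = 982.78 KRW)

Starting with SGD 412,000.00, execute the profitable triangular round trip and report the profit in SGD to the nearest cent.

Profit: SGD 7,150.10

Profitable loop is SGD → NOK → KRW → SGD:
SGD 412,000.00 ÷ 0.13109 = NOK 3,142,878.94
NOK 3,142,878.94 ÷ 0.0076296 = KRW 411,932,334
KRW 411,932,334 ÷ 982.78 = SGD 419,150.10
Profit = SGD 419,150.10 − SGD 412,000.00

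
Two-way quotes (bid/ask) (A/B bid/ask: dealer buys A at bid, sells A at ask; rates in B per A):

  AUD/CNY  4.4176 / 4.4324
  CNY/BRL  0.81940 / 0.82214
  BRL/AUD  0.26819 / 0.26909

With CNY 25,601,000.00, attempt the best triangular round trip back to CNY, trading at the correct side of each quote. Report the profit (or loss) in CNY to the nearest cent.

Net profit: CNY 507,062.64

Best loop CNY → AUD → BRL → CNY:
CNY 25,601,000.00 ÷ 4.4324 (buy AUD at ask) = AUD 5,775,877.63
AUD 5,775,877.63 ÷ 0.26909 (buy BRL at ask) = BRL 21,464,482.62
BRL 21,464,482.62 ÷ 0.82214 (buy CNY at ask) = CNY 26,108,062.64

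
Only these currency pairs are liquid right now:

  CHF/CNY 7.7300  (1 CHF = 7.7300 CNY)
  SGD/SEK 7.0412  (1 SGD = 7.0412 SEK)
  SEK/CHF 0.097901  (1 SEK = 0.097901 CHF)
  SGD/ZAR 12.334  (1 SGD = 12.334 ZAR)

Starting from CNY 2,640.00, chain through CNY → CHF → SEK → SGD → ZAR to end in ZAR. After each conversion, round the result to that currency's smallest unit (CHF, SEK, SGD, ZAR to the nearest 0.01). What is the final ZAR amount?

ZAR 6,110.76

CNY 2,640.00 ÷ 7.7300 = CHF 341.53
CHF 341.53 ÷ 0.097901 = SEK 3,488.52
SEK 3,488.52 ÷ 7.0412 = SGD 495.44
SGD 495.44 × 12.334 = ZAR 6,110.76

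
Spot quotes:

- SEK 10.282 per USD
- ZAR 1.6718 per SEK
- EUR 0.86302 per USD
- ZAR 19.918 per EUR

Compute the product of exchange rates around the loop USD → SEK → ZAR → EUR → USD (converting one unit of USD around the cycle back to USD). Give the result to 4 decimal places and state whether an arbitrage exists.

1.0000 (no arbitrage)

Around USD → SEK → ZAR → EUR → USD: 1 × 10.282 × 1.6718 ÷ 19.918 ÷ 0.86302 = 0.999989
Product ≈ 1 (deviation 0.001%, within rounding noise).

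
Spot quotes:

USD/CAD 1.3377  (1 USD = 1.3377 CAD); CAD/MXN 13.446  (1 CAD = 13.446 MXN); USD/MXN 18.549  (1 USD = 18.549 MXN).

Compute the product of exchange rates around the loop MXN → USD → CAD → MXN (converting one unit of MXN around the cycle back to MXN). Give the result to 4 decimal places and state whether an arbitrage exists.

0.9697 (arbitrage exists)

Around MXN → USD → CAD → MXN: 1 ÷ 18.549 × 1.3377 × 13.446 = 0.969686
Product < 1; profitable direction is MXN → CAD → USD → MXN.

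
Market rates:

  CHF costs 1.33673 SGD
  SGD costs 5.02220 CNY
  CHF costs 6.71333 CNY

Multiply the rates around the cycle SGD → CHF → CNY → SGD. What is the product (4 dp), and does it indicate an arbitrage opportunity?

1.0000 (no arbitrage)

Around SGD → CHF → CNY → SGD: 1 ÷ 1.33673 × 6.71333 ÷ 5.02220 = 1.000001
Product ≈ 1 (deviation 0.000%, within rounding noise).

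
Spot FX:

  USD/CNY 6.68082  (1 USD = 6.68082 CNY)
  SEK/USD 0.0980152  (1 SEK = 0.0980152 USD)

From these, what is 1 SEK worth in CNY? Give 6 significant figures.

1 SEK × 0.0980152 = 0.0980152 USD
0.0980152 USD × 6.68082 = 0.654822 CNY

SEK/CNY = 0.654822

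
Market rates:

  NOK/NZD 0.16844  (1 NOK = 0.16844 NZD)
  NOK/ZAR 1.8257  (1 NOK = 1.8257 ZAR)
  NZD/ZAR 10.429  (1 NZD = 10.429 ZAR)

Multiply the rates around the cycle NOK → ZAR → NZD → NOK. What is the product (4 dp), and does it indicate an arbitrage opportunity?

1.0393 (arbitrage exists)

Around NOK → ZAR → NZD → NOK: 1 × 1.8257 ÷ 10.429 ÷ 0.16844 = 1.039301
Product > 1; profitable direction is NOK → ZAR → NZD → NOK.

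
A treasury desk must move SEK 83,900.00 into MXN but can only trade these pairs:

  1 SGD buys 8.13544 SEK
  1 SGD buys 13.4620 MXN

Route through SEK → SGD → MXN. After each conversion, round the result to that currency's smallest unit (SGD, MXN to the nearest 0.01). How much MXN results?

MXN 138,832.26

SEK 83,900.00 ÷ 8.13544 = SGD 10,312.90
SGD 10,312.90 × 13.4620 = MXN 138,832.26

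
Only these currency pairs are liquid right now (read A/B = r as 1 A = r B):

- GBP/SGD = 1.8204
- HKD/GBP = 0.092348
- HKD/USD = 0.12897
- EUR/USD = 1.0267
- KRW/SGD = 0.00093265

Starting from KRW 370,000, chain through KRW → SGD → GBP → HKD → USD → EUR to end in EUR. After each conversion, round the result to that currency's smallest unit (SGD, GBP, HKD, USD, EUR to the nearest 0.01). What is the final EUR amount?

EUR 257.85

KRW 370,000 × 0.00093265 = SGD 345.08
SGD 345.08 ÷ 1.8204 = GBP 189.56
GBP 189.56 ÷ 0.092348 = HKD 2,052.67
HKD 2,052.67 × 0.12897 = USD 264.73
USD 264.73 ÷ 1.0267 = EUR 257.85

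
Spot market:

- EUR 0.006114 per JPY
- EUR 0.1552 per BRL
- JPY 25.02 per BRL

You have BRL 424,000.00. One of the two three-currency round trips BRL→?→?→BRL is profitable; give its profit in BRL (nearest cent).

Profitable loop is BRL → EUR → JPY → BRL:
BRL 424,000.00 × 0.1552 = EUR 65,804.80
EUR 65,804.80 ÷ 0.006114 = JPY 10,762,970
JPY 10,762,970 ÷ 25.02 = BRL 430,174.67
Profit = BRL 430,174.67 − BRL 424,000.00

Profit: BRL 6,174.67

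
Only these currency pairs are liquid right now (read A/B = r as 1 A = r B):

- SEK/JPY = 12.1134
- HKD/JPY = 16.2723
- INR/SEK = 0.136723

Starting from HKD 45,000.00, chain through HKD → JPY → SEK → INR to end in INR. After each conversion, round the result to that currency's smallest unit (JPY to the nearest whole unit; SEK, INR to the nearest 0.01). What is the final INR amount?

HKD 45,000.00 × 16.2723 = JPY 732,254
JPY 732,254 ÷ 12.1134 = SEK 60,449.91
SEK 60,449.91 ÷ 0.136723 = INR 442,134.17

INR 442,134.17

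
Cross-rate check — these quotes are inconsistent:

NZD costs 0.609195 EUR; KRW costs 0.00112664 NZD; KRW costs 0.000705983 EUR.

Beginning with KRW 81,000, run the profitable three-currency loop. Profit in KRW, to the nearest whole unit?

Profitable loop is KRW → EUR → NZD → KRW:
KRW 81,000 × 0.000705983 = EUR 57.18
EUR 57.18 ÷ 0.609195 = NZD 93.87
NZD 93.87 ÷ 0.00112664 = KRW 83,318
Profit = KRW 83,318 − KRW 81,000

Profit: KRW 2,318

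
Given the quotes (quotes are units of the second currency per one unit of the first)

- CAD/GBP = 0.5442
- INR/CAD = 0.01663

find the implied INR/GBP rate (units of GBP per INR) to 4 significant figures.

INR/GBP = 0.009050

1 INR × 0.01663 = 0.01663 CAD
0.01663 CAD × 0.5442 = 0.00905005 GBP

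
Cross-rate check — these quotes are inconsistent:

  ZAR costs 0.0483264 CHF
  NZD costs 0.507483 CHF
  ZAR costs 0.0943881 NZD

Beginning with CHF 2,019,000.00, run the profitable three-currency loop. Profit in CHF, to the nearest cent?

Profit: CHF 17,957.75

Profitable loop is CHF → NZD → ZAR → CHF:
CHF 2,019,000.00 ÷ 0.507483 = NZD 3,978,458.39
NZD 3,978,458.39 ÷ 0.0943881 = ZAR 42,149,999.75
ZAR 42,149,999.75 × 0.0483264 = CHF 2,036,957.75
Profit = CHF 2,036,957.75 − CHF 2,019,000.00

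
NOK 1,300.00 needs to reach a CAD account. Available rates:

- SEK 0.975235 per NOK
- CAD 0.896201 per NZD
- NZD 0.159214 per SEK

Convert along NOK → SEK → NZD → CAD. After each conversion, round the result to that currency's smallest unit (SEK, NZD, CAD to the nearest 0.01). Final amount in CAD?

CAD 180.90

NOK 1,300.00 × 0.975235 = SEK 1,267.81
SEK 1,267.81 × 0.159214 = NZD 201.85
NZD 201.85 × 0.896201 = CAD 180.90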